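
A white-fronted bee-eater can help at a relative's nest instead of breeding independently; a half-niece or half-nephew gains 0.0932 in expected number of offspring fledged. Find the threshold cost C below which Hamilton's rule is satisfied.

0.01165

r to a half-niece or half-nephew = 0.125 (half-aunt/uncle↔niece/nephew: one path of length 3: r = (1/2)^3 = 1/8).
Hamilton's rule: n·r·B > C, so the trait is favored while C < n·r·B = 1·0.125·0.0932 = 0.01165.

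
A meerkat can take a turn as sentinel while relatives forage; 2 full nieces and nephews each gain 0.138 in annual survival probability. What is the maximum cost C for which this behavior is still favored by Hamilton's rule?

0.069

r to a full niece or nephew = 1/4 (full aunt/uncle↔niece/nephew: two paths of length 3 through the shared grandparent pair: r = 2·(1/2)^3 = 1/4).
Hamilton's rule: n·r·B > C, so the trait is favored while C < n·r·B = 2·0.25·0.138 = 0.069.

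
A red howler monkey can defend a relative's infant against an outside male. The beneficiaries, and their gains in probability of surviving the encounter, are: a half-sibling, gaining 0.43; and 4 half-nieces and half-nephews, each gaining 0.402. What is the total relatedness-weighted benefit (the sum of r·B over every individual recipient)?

r to a half-sibling = 1/4 (half-sibs share one parent — one path of length 2: r = (1/2)^2 = 1/4).
r to a half-niece or half-nephew = 1/8 (half-aunt/uncle↔niece/nephew: one path of length 3: r = (1/2)^3 = 1/8).
Summing one r·B term per recipient: 1·0.25·0.43 + 4·0.125·0.402 = 0.3085.

0.3085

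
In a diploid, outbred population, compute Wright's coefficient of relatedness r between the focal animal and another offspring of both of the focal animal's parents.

0.5

Each parent–offspring link contributes a factor of 1/2, and independent paths through distinct common ancestors add.
Full sibs share both parents — two paths of length 2: r = 2·(1/2)^2 = 1/2.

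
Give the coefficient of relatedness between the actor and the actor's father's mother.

0.25

Each parent–offspring link contributes a factor of 1/2, and independent paths through distinct common ancestors add.
Two parent–offspring links: r = (1/2)^2 = 1/4.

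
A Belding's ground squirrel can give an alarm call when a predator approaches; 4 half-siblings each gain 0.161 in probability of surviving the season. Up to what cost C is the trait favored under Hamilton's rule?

r to a half-sibling = 1/4 (half-sibs share one parent — one path of length 2: r = (1/2)^2 = 1/4).
Hamilton's rule: n·r·B > C, so the trait is favored while C < n·r·B = 4·0.25·0.161 = 0.161.

0.161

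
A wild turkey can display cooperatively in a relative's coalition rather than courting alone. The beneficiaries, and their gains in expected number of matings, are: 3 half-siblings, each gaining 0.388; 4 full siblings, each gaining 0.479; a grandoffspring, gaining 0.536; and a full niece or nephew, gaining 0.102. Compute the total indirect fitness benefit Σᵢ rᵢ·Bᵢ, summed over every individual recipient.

1.4085

r to a half-sibling = 0.25 (half-sibs share one parent — one path of length 2: r = (1/2)^2 = 1/4).
r to a full sibling = 1/2 (full sibs share both parents — two paths of length 2: r = 2·(1/2)^2 = 1/2).
r to a grandoffspring = 0.25 (two parent–offspring links: r = (1/2)^2 = 1/4).
r to a full niece or nephew = 1/4 (full aunt/uncle↔niece/nephew: two paths of length 3 through the shared grandparent pair: r = 2·(1/2)^3 = 1/4).
Summing one r·B term per recipient: 3·0.25·0.388 + 4·0.5·0.479 + 1·0.25·0.536 + 1·0.25·0.102 = 1.4085.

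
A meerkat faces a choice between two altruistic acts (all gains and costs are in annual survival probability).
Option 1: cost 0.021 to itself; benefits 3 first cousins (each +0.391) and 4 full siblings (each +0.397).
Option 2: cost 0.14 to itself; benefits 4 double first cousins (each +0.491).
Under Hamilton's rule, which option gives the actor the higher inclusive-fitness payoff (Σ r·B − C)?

Option 1

Option 1: r to a first cousin = 0.125.
Option 1: r to a full sibling = 0.5.
Option 1: Σ r·B − C = (3·0.125·0.391 + 4·0.5·0.397) − 0.021 = 0.919625.
Option 2: r to a double first cousin = 0.25.
Option 2: Σ r·B − C = (4·0.25·0.491) − 0.14 = 0.351.
Option 1 has the higher net inclusive-fitness payoff.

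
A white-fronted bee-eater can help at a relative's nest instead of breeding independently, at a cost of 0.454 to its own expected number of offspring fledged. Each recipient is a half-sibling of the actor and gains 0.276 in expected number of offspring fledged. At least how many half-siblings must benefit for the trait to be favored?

7

r to a half-sibling = 1/4 (half-sibs share one parent — one path of length 2: r = (1/2)^2 = 1/4).
Hamilton's rule: n·r·B > C  ⇒  n > C/(r·B) = 0.454/(0.25·0.276) = 6.58.
The smallest integer exceeding 6.58 is 7.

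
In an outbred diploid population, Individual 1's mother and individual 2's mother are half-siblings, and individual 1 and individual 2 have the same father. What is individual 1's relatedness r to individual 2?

0.3125

Independent pedigree routes through distinct common ancestors add.
Individual 1 and individual 2 are related in two ways: half first cousins through their mothers (r = 1/16) and half-sibs through their shared father (r = 1/4).
r = 1/16 + 1/4 = 0.3125.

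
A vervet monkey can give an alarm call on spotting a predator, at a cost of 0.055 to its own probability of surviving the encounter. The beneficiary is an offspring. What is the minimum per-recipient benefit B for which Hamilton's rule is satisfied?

0.11

r to an offspring = 0.5 (one parent–offspring link: r = (1/2)^1 = 1/2).
Hamilton's rule with n recipients of equal r: n·r·B > C, so B > C/(n·r) = 0.055/(1·0.5) = 0.11.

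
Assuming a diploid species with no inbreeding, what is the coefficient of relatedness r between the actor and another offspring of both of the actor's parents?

Each parent–offspring link contributes a factor of 1/2, and independent paths through distinct common ancestors add.
Full sibs share both parents — two paths of length 2: r = 2·(1/2)^2 = 1/2.

0.5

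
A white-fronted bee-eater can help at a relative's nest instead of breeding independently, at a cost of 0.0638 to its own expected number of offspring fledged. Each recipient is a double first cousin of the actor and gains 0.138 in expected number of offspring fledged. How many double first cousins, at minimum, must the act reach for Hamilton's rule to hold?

r to a double first cousin = 0.25 (double first cousins share both grandparent pairs — four paths of length 4: r = 4·(1/2)^4 = 1/4).
Hamilton's rule: n·r·B > C  ⇒  n > C/(r·B) = 0.0638/(0.25·0.138) = 1.849.
The smallest integer exceeding 1.849 is 2.

2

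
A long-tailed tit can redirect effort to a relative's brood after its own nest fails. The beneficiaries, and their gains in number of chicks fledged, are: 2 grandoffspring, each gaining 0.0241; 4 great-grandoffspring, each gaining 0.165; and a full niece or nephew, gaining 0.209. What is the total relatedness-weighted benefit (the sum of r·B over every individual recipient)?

r to a grandoffspring = 0.25 (two parent–offspring links: r = (1/2)^2 = 1/4).
r to a great-grandoffspring = 0.125 (three parent–offspring links: r = (1/2)^3 = 1/8).
r to a full niece or nephew = 1/4 (full aunt/uncle↔niece/nephew: two paths of length 3 through the shared grandparent pair: r = 2·(1/2)^3 = 1/4).
Summing one r·B term per recipient: 2·0.25·0.0241 + 4·0.125·0.165 + 1·0.25·0.209 = 0.1468.

0.1468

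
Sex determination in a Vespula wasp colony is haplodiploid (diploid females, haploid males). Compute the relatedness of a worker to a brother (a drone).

0.25

Her haploid brother carries none of their father's genes and a random half of their mother's genome; that half matches the maternal half of her own genome with probability 1/2: r = 1/2 · 1/2 = 1/4.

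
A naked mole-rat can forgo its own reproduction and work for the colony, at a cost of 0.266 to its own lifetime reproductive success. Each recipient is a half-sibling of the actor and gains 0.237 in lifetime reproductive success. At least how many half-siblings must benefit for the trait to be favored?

r to a half-sibling = 1/4 (half-sibs share one parent — one path of length 2: r = (1/2)^2 = 1/4).
Hamilton's rule: n·r·B > C  ⇒  n > C/(r·B) = 0.266/(0.25·0.237) = 4.489.
The smallest integer exceeding 4.489 is 5.

5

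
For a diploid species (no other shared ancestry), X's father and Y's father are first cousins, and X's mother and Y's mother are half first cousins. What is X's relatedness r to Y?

0.046875

Relatedness sums over independent paths through distinct common ancestors.
X and Y are related in two ways: second cousins through their fathers (r = 1/32) and half second cousins through their mothers (r = 1/64).
r = 1/32 + 1/64 = 3/64 = 0.046875.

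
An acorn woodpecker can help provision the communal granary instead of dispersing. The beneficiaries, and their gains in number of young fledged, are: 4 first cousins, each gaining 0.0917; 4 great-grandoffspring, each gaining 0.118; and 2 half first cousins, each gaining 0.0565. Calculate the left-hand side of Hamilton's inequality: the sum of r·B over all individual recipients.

0.1119125

r to a first cousin = 1/8 (first cousins share one grandparent pair — two paths of length 4: r = 2·(1/2)^4 = 1/8).
r to a great-grandoffspring = 1/8 (three parent–offspring links: r = (1/2)^3 = 1/8).
r to a half first cousin = 1/16 (half first cousins share one grandparent — one path of length 4: r = (1/2)^4 = 1/16).
Summing one r·B term per recipient: 4·0.125·0.0917 + 4·0.125·0.118 + 2·0.0625·0.0565 = 0.1119125.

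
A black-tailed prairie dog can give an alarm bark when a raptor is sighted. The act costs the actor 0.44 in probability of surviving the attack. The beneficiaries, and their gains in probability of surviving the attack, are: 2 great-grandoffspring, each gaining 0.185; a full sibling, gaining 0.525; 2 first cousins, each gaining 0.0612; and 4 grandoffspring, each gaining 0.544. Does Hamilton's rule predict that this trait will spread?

Yes

Hamilton's rule: the trait is favored when the sum of r·B over every recipient exceeds the actor's cost C.
r to a great-grandoffspring = 0.125 (three parent–offspring links: r = (1/2)^3 = 1/8).
r to a full sibling = 0.5 (full sibs share both parents — two paths of length 2: r = 2·(1/2)^2 = 1/2).
r to a first cousin = 0.125 (first cousins share one grandparent pair — two paths of length 4: r = 2·(1/2)^4 = 1/8).
r to a grandoffspring = 1/4 (two parent–offspring links: r = (1/2)^2 = 1/4).
Summing one r·B term per recipient: 2·0.125·0.185 + 1·0.5·0.525 + 2·0.125·0.0612 + 4·0.25·0.544 = 0.86805.
0.86805 > 0.44: the indirect benefit exceeds the cost.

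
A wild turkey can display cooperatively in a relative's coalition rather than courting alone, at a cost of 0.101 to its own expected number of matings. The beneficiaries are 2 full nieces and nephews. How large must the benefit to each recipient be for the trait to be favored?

0.202

r to a full niece or nephew = 1/4 (full aunt/uncle↔niece/nephew: two paths of length 3 through the shared grandparent pair: r = 2·(1/2)^3 = 1/4).
Hamilton's rule with n recipients of equal r: n·r·B > C, so B > C/(n·r) = 0.101/(2·0.25) = 0.202.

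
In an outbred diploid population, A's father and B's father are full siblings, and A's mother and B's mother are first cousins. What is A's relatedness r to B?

0.15625

Relatedness sums over independent paths through distinct common ancestors.
A and B are related in two ways: first cousins through their fathers (r = 1/8) and second cousins through their mothers (r = 1/32).
r = 1/8 + 1/32 = 0.15625.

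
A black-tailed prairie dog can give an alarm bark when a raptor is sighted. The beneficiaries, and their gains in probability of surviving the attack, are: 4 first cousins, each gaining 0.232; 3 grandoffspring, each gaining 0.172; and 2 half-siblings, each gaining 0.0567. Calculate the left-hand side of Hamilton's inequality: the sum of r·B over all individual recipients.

0.27335

r to a first cousin = 1/8 (first cousins share one grandparent pair — two paths of length 4: r = 2·(1/2)^4 = 1/8).
r to a grandoffspring = 1/4 (two parent–offspring links: r = (1/2)^2 = 1/4).
r to a half-sibling = 0.25 (half-sibs share one parent — one path of length 2: r = (1/2)^2 = 1/4).
Summing one r·B term per recipient: 4·0.125·0.232 + 3·0.25·0.172 + 2·0.25·0.0567 = 0.27335.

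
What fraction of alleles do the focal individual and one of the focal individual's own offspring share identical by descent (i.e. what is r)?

0.5

Each parent–offspring link contributes a factor of 1/2, and independent paths through distinct common ancestors add.
One parent–offspring link: r = (1/2)^1 = 1/2.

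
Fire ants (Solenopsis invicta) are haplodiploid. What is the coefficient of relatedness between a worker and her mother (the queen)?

One meiotic link between diploid queen and diploid daughter: r = 1/2.

0.5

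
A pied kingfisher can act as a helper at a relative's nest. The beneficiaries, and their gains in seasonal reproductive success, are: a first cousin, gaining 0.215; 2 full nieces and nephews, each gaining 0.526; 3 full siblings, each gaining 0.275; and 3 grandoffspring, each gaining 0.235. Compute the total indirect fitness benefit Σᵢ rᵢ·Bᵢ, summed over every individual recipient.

r to a first cousin = 0.125 (first cousins share one grandparent pair — two paths of length 4: r = 2·(1/2)^4 = 1/8).
r to a full niece or nephew = 1/4 (full aunt/uncle↔niece/nephew: two paths of length 3 through the shared grandparent pair: r = 2·(1/2)^3 = 1/4).
r to a full sibling = 1/2 (full sibs share both parents — two paths of length 2: r = 2·(1/2)^2 = 1/2).
r to a grandoffspring = 0.25 (two parent–offspring links: r = (1/2)^2 = 1/4).
Summing one r·B term per recipient: 1·0.125·0.215 + 2·0.25·0.526 + 3·0.5·0.275 + 3·0.25·0.235 = 0.878625.

0.878625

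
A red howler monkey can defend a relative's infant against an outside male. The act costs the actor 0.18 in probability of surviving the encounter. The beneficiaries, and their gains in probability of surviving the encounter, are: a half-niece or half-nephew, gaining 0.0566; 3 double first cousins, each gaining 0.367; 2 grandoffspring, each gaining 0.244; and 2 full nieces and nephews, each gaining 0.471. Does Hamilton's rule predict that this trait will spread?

Hamilton's rule: the trait is favored when the sum of r·B over every recipient exceeds the actor's cost C.
r to a half-niece or half-nephew = 0.125 (half-aunt/uncle↔niece/nephew: one path of length 3: r = (1/2)^3 = 1/8).
r to a double first cousin = 0.25 (double first cousins share both grandparent pairs — four paths of length 4: r = 4·(1/2)^4 = 1/4).
r to a grandoffspring = 1/4 (two parent–offspring links: r = (1/2)^2 = 1/4).
r to a full niece or nephew = 1/4 (full aunt/uncle↔niece/nephew: two paths of length 3 through the shared grandparent pair: r = 2·(1/2)^3 = 1/4).
Summing one r·B term per recipient: 1·0.125·0.0566 + 3·0.25·0.367 + 2·0.25·0.244 + 2·0.25·0.471 = 0.639825.
0.639825 > 0.18: the indirect benefit exceeds the cost.

Yes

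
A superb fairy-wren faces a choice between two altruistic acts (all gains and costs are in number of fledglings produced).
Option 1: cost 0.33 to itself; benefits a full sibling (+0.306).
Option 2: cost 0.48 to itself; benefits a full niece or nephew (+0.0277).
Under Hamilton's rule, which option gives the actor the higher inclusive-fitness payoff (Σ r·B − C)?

Option 1: r to a full sibling = 0.5.
Option 1: Σ r·B − C = (1·0.5·0.306) − 0.33 = -0.177.
Option 2: r to a full niece or nephew = 0.25.
Option 2: Σ r·B − C = (1·0.25·0.0277) − 0.48 = -0.473075.
Option 1 has the higher net inclusive-fitness payoff.

Option 1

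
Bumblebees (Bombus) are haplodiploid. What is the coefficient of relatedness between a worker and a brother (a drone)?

0.25

Her haploid brother carries none of their father's genes and a random half of their mother's genome; that half matches the maternal half of her own genome with probability 1/2: r = 1/2 · 1/2 = 1/4.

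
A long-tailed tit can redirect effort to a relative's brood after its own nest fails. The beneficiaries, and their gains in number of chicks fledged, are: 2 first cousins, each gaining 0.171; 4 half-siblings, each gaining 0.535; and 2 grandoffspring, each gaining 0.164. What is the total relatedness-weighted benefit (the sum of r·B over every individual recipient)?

0.65975

r to a first cousin = 1/8 (first cousins share one grandparent pair — two paths of length 4: r = 2·(1/2)^4 = 1/8).
r to a half-sibling = 0.25 (half-sibs share one parent — one path of length 2: r = (1/2)^2 = 1/4).
r to a grandoffspring = 0.25 (two parent–offspring links: r = (1/2)^2 = 1/4).
Summing one r·B term per recipient: 2·0.125·0.171 + 4·0.25·0.535 + 2·0.25·0.164 = 0.65975.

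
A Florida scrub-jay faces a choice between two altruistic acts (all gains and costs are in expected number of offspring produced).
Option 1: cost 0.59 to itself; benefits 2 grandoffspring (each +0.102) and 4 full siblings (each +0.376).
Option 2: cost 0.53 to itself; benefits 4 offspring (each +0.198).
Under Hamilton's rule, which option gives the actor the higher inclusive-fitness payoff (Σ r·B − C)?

Option 1

Option 1: r to a grandoffspring = 0.25.
Option 1: r to a full sibling = 0.5.
Option 1: Σ r·B − C = (2·0.25·0.102 + 4·0.5·0.376) − 0.59 = 0.213.
Option 2: r to an offspring = 0.5.
Option 2: Σ r·B − C = (4·0.5·0.198) − 0.53 = -0.134.
Option 1 has the higher net inclusive-fitness payoff.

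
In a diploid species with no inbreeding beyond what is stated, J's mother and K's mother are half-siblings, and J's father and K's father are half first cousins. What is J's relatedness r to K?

0.078125

With two independent routes of shared ancestry, r is the sum of the two contributions.
J and K are related in two ways: half first cousins through their mothers (r = 1/16) and half second cousins through their fathers (r = 1/64).
r = 1/16 + 1/64 = 5/64 = 0.078125.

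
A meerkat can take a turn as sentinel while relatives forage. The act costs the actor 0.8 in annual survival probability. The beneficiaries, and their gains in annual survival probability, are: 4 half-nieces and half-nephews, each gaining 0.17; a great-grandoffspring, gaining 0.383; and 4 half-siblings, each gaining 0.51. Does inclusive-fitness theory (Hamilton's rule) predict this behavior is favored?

Hamilton's rule: the trait is favored when the sum of r·B over every recipient exceeds the actor's cost C.
r to a half-niece or half-nephew = 0.125 (half-aunt/uncle↔niece/nephew: one path of length 3: r = (1/2)^3 = 1/8).
r to a great-grandoffspring = 0.125 (three parent–offspring links: r = (1/2)^3 = 1/8).
r to a half-sibling = 0.25 (half-sibs share one parent — one path of length 2: r = (1/2)^2 = 1/4).
Summing one r·B term per recipient: 4·0.125·0.17 + 1·0.125·0.383 + 4·0.25·0.51 = 0.642875.
0.642875 < 0.8: the indirect benefit is less than the cost.

No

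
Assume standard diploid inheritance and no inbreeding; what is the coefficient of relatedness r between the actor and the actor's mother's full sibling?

0.25

Each parent–offspring link contributes a factor of 1/2, and independent paths through distinct common ancestors add.
Full aunt/uncle↔niece/nephew: two paths of length 3 through the shared grandparent pair: r = 2·(1/2)^3 = 1/4.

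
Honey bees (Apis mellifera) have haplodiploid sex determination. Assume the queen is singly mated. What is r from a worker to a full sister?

Haplodiploid full sisters inherit their father's entire haploid genome identically (contributing 1/2) and on average half of their mother's contribution (1/2 · 1/2 = 1/4); r = 1/2 + 1/4 = 3/4.

0.75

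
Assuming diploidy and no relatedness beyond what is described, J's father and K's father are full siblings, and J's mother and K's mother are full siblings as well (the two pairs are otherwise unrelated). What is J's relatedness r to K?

Independent pedigree routes through distinct common ancestors add.
J and K are related in two ways: first cousins through their fathers (r = 1/8) and first cousins through their mothers (r = 1/8) — i.e. double first cousins.
r = 1/8 + 1/8 = 1/4 = 0.25.

0.25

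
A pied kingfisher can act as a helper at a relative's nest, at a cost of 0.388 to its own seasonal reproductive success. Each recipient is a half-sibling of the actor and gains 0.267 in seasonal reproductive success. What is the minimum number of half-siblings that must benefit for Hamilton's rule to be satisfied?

6

r to a half-sibling = 1/4 (half-sibs share one parent — one path of length 2: r = (1/2)^2 = 1/4).
Hamilton's rule: n·r·B > C  ⇒  n > C/(r·B) = 0.388/(0.25·0.267) = 5.813.
The smallest integer exceeding 5.813 is 6.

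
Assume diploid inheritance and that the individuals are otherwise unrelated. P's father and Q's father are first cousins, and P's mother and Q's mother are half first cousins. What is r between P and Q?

With two independent routes of shared ancestry, r is the sum of the two contributions.
P and Q are related in two ways: second cousins through their fathers (r = 1/32) and half second cousins through their mothers (r = 1/64).
r = 1/32 + 1/64 = 0.046875.

0.046875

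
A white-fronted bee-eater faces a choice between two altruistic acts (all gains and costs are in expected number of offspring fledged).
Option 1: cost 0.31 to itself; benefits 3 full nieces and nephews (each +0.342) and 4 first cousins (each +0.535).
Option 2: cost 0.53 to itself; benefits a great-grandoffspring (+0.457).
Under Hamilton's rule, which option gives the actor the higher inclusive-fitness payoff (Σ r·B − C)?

Option 1

Option 1: r to a full niece or nephew = 0.25.
Option 1: r to a first cousin = 0.125.
Option 1: Σ r·B − C = (3·0.25·0.342 + 4·0.125·0.535) − 0.31 = 0.214.
Option 2: r to a great-grandoffspring = 0.125.
Option 2: Σ r·B − C = (1·0.125·0.457) − 0.53 = -0.472875.
Option 1 has the higher net inclusive-fitness payoff.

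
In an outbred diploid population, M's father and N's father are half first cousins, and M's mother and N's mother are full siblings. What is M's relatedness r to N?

0.140625

With two independent routes of shared ancestry, r is the sum of the two contributions.
M and N are related in two ways: half second cousins through their fathers (r = 1/64) and first cousins through their mothers (r = 1/8).
r = 1/64 + 1/8 = 0.140625.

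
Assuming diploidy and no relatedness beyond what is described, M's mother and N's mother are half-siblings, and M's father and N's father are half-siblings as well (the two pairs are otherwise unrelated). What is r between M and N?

Independent pedigree routes through distinct common ancestors add.
M and N are related in two ways: half first cousins through their mothers (r = 1/16) and half first cousins through their fathers (r = 1/16).
r = 1/16 + 1/16 = 0.125.

0.125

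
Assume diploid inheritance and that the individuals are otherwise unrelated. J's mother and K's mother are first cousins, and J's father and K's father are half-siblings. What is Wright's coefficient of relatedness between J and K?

Wright's path rule: contributions from independent ancestry routes add.
J and K are related in two ways: second cousins through their mothers (r = 1/32) and half first cousins through their fathers (r = 1/16).
r = 1/32 + 1/16 = 0.09375.

0.09375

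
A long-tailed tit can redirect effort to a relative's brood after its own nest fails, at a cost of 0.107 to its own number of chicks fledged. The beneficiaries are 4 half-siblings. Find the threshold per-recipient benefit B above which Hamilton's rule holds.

r to a half-sibling = 0.25 (half-sibs share one parent — one path of length 2: r = (1/2)^2 = 1/4).
Hamilton's rule with n recipients of equal r: n·r·B > C, so B > C/(n·r) = 0.107/(4·0.25) = 0.107.

0.107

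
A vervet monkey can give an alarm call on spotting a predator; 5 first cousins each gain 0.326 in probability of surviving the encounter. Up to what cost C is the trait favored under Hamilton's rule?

0.20375

r to a first cousin = 1/8 (first cousins share one grandparent pair — two paths of length 4: r = 2·(1/2)^4 = 1/8).
Hamilton's rule: n·r·B > C, so the trait is favored while C < n·r·B = 5·0.125·0.326 = 0.20375.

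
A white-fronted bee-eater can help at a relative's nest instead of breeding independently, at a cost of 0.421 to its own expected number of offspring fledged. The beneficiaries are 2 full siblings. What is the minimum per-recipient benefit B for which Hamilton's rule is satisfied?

0.421

r to a full sibling = 0.5 (full sibs share both parents — two paths of length 2: r = 2·(1/2)^2 = 1/2).
Hamilton's rule with n recipients of equal r: n·r·B > C, so B > C/(n·r) = 0.421/(2·0.5) = 0.421.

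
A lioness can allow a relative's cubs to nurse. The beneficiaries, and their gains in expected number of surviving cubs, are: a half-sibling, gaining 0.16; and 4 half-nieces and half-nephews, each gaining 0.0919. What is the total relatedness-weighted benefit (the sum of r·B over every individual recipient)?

r to a half-sibling = 1/4 (half-sibs share one parent — one path of length 2: r = (1/2)^2 = 1/4).
r to a half-niece or half-nephew = 0.125 (half-aunt/uncle↔niece/nephew: one path of length 3: r = (1/2)^3 = 1/8).
Summing one r·B term per recipient: 1·0.25·0.16 + 4·0.125·0.0919 = 0.08595.

0.08595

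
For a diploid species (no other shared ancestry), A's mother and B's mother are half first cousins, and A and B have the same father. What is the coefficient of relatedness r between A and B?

With two independent routes of shared ancestry, r is the sum of the two contributions.
A and B are related in two ways: half second cousins through their mothers (r = 1/64) and half-sibs through their shared father (r = 1/4).
r = 1/64 + 1/4 = 17/64 = 0.265625.

0.265625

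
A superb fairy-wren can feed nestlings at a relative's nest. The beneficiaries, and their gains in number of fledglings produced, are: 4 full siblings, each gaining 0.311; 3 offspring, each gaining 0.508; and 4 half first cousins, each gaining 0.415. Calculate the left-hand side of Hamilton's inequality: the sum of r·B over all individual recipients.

1.48775

r to a full sibling = 0.5 (full sibs share both parents — two paths of length 2: r = 2·(1/2)^2 = 1/2).
r to an offspring = 0.5 (one parent–offspring link: r = (1/2)^1 = 1/2).
r to a half first cousin = 0.0625 (half first cousins share one grandparent — one path of length 4: r = (1/2)^4 = 1/16).
Summing one r·B term per recipient: 4·0.5·0.311 + 3·0.5·0.508 + 4·0.0625·0.415 = 1.48775.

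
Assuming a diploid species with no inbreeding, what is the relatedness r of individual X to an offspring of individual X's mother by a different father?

0.25

Each parent–offspring link contributes a factor of 1/2, and independent paths through distinct common ancestors add.
Half-sibs share one parent — one path of length 2: r = (1/2)^2 = 1/4.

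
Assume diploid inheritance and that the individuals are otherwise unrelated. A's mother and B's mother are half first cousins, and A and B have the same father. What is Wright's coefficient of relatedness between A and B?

0.265625

Independent pedigree routes through distinct common ancestors add.
A and B are related in two ways: half second cousins through their mothers (r = 1/64) and half-sibs through their shared father (r = 1/4).
r = 1/64 + 1/4 = 0.265625.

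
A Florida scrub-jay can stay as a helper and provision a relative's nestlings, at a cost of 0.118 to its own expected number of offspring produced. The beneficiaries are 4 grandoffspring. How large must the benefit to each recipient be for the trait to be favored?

r to a grandoffspring = 0.25 (two parent–offspring links: r = (1/2)^2 = 1/4).
Hamilton's rule with n recipients of equal r: n·r·B > C, so B > C/(n·r) = 0.118/(4·0.25) = 0.118.

0.118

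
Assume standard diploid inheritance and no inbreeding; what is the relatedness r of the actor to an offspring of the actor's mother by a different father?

Each parent–offspring link contributes a factor of 1/2, and independent paths through distinct common ancestors add.
Half-sibs share one parent — one path of length 2: r = (1/2)^2 = 1/4.

0.25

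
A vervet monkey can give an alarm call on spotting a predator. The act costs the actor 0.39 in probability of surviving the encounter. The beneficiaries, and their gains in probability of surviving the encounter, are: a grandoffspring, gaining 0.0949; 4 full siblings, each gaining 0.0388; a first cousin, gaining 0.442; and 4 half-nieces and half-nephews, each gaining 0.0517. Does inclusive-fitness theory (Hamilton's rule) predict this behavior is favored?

No

Hamilton's rule: the trait is favored when the sum of r·B over every recipient exceeds the actor's cost C.
r to a grandoffspring = 0.25 (two parent–offspring links: r = (1/2)^2 = 1/4).
r to a full sibling = 1/2 (full sibs share both parents — two paths of length 2: r = 2·(1/2)^2 = 1/2).
r to a first cousin = 1/8 (first cousins share one grandparent pair — two paths of length 4: r = 2·(1/2)^4 = 1/8).
r to a half-niece or half-nephew = 0.125 (half-aunt/uncle↔niece/nephew: one path of length 3: r = (1/2)^3 = 1/8).
Summing one r·B term per recipient: 1·0.25·0.0949 + 4·0.5·0.0388 + 1·0.125·0.442 + 4·0.125·0.0517 = 0.182425.
0.182425 < 0.39: the indirect benefit is less than the cost.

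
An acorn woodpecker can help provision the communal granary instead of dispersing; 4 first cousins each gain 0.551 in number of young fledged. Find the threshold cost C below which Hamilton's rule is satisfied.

r to a first cousin = 1/8 (first cousins share one grandparent pair — two paths of length 4: r = 2·(1/2)^4 = 1/8).
Hamilton's rule: n·r·B > C, so the trait is favored while C < n·r·B = 4·0.125·0.551 = 0.2755.

0.2755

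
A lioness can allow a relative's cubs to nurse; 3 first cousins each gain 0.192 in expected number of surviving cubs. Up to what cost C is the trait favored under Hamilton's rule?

r to a first cousin = 0.125 (first cousins share one grandparent pair — two paths of length 4: r = 2·(1/2)^4 = 1/8).
Hamilton's rule: n·r·B > C, so the trait is favored while C < n·r·B = 3·0.125·0.192 = 0.072.

0.072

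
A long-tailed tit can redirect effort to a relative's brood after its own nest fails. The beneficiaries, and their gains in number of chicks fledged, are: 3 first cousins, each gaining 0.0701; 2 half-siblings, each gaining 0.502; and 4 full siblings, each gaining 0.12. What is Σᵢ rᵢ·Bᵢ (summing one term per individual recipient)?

0.5172875

r to a first cousin = 1/8 (first cousins share one grandparent pair — two paths of length 4: r = 2·(1/2)^4 = 1/8).
r to a half-sibling = 0.25 (half-sibs share one parent — one path of length 2: r = (1/2)^2 = 1/4).
r to a full sibling = 1/2 (full sibs share both parents — two paths of length 2: r = 2·(1/2)^2 = 1/2).
Summing one r·B term per recipient: 3·0.125·0.0701 + 2·0.25·0.502 + 4·0.5·0.12 = 0.5172875.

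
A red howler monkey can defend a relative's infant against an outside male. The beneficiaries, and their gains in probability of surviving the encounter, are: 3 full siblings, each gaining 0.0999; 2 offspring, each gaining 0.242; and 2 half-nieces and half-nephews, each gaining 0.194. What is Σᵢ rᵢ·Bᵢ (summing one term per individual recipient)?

0.44035

r to a full sibling = 0.5 (full sibs share both parents — two paths of length 2: r = 2·(1/2)^2 = 1/2).
r to an offspring = 0.5 (one parent–offspring link: r = (1/2)^1 = 1/2).
r to a half-niece or half-nephew = 1/8 (half-aunt/uncle↔niece/nephew: one path of length 3: r = (1/2)^3 = 1/8).
Summing one r·B term per recipient: 3·0.5·0.0999 + 2·0.5·0.242 + 2·0.125·0.194 = 0.44035.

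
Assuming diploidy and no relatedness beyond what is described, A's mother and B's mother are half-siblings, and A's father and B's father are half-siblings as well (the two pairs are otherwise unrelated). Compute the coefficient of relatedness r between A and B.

0.125

Relatedness sums over independent paths through distinct common ancestors.
A and B are related in two ways: half first cousins through their mothers (r = 1/16) and half first cousins through their fathers (r = 1/16).
r = 1/16 + 1/16 = 1/8 = 0.125.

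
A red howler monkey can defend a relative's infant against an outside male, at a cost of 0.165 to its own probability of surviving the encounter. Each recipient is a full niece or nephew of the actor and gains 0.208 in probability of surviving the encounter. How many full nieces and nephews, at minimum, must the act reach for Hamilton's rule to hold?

4

r to a full niece or nephew = 1/4 (full aunt/uncle↔niece/nephew: two paths of length 3 through the shared grandparent pair: r = 2·(1/2)^3 = 1/4).
Hamilton's rule: n·r·B > C  ⇒  n > C/(r·B) = 0.165/(0.25·0.208) = 3.173.
The smallest integer exceeding 3.173 is 4.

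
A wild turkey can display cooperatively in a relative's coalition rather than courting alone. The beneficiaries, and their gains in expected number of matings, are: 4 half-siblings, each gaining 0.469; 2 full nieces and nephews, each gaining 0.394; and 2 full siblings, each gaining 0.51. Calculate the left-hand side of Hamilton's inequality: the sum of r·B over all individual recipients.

1.176

r to a half-sibling = 0.25 (half-sibs share one parent — one path of length 2: r = (1/2)^2 = 1/4).
r to a full niece or nephew = 1/4 (full aunt/uncle↔niece/nephew: two paths of length 3 through the shared grandparent pair: r = 2·(1/2)^3 = 1/4).
r to a full sibling = 0.5 (full sibs share both parents — two paths of length 2: r = 2·(1/2)^2 = 1/2).
Summing one r·B term per recipient: 4·0.25·0.469 + 2·0.25·0.394 + 2·0.5·0.51 = 1.176.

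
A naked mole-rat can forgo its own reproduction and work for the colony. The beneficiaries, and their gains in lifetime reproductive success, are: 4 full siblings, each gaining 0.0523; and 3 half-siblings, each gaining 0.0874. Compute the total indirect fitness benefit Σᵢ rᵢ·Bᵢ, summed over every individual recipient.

0.17015

r to a full sibling = 0.5 (full sibs share both parents — two paths of length 2: r = 2·(1/2)^2 = 1/2).
r to a half-sibling = 1/4 (half-sibs share one parent — one path of length 2: r = (1/2)^2 = 1/4).
Summing one r·B term per recipient: 4·0.5·0.0523 + 3·0.25·0.0874 = 0.17015.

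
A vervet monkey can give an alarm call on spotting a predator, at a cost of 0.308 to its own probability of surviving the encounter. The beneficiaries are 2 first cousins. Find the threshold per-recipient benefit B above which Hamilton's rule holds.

1.232

r to a first cousin = 1/8 (first cousins share one grandparent pair — two paths of length 4: r = 2·(1/2)^4 = 1/8).
Hamilton's rule with n recipients of equal r: n·r·B > C, so B > C/(n·r) = 0.308/(2·0.125) = 1.232.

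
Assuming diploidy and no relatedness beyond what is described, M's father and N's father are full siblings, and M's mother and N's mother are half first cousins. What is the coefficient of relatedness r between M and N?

Independent pedigree routes through distinct common ancestors add.
M and N are related in two ways: first cousins through their fathers (r = 1/8) and half second cousins through their mothers (r = 1/64).
r = 1/8 + 1/64 = 9/64 = 0.140625.

0.140625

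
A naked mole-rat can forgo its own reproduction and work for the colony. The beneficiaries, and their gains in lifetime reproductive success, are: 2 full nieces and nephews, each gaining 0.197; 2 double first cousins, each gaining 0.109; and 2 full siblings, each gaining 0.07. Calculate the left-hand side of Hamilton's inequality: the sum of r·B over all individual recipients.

0.223

r to a full niece or nephew = 0.25 (full aunt/uncle↔niece/nephew: two paths of length 3 through the shared grandparent pair: r = 2·(1/2)^3 = 1/4).
r to a double first cousin = 1/4 (double first cousins share both grandparent pairs — four paths of length 4: r = 4·(1/2)^4 = 1/4).
r to a full sibling = 0.5 (full sibs share both parents — two paths of length 2: r = 2·(1/2)^2 = 1/2).
Summing one r·B term per recipient: 2·0.25·0.197 + 2·0.25·0.109 + 2·0.5·0.07 = 0.223.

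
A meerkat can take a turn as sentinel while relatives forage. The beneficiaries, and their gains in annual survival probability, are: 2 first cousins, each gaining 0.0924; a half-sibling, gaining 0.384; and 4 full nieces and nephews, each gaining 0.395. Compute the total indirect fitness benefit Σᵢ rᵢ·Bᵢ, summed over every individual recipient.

0.5141

r to a first cousin = 0.125 (first cousins share one grandparent pair — two paths of length 4: r = 2·(1/2)^4 = 1/8).
r to a half-sibling = 1/4 (half-sibs share one parent — one path of length 2: r = (1/2)^2 = 1/4).
r to a full niece or nephew = 0.25 (full aunt/uncle↔niece/nephew: two paths of length 3 through the shared grandparent pair: r = 2·(1/2)^3 = 1/4).
Summing one r·B term per recipient: 2·0.125·0.0924 + 1·0.25·0.384 + 4·0.25·0.395 = 0.5141.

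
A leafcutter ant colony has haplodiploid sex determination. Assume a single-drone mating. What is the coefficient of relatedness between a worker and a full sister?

Haplodiploid full sisters inherit their father's entire haploid genome identically (contributing 1/2) and on average half of their mother's contribution (1/2 · 1/2 = 1/4); r = 1/2 + 1/4 = 3/4.

0.75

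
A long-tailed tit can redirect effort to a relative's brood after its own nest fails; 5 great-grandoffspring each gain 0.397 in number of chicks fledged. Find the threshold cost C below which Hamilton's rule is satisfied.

r to a great-grandoffspring = 1/8 (three parent–offspring links: r = (1/2)^3 = 1/8).
Hamilton's rule: n·r·B > C, so the trait is favored while C < n·r·B = 5·0.125·0.397 = 0.248125.

0.248125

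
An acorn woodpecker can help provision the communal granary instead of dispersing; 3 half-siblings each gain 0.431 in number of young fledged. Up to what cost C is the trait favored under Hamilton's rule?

0.32325

r to a half-sibling = 0.25 (half-sibs share one parent — one path of length 2: r = (1/2)^2 = 1/4).
Hamilton's rule: n·r·B > C, so the trait is favored while C < n·r·B = 3·0.25·0.431 = 0.32325.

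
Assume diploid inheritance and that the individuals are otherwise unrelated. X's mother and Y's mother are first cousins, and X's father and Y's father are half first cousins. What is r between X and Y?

Independent pedigree routes through distinct common ancestors add.
X and Y are related in two ways: second cousins through their mothers (r = 1/32) and half second cousins through their fathers (r = 1/64).
r = 1/32 + 1/64 = 0.046875.

0.046875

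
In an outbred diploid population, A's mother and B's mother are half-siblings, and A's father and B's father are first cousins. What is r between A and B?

0.09375

With two independent routes of shared ancestry, r is the sum of the two contributions.
A and B are related in two ways: half first cousins through their mothers (r = 1/16) and second cousins through their fathers (r = 1/32).
r = 1/16 + 1/32 = 3/32 = 0.09375.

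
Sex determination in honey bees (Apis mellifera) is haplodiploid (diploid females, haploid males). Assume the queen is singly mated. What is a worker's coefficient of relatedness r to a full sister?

Haplodiploid full sisters inherit their father's entire haploid genome identically (contributing 1/2) and on average half of their mother's contribution (1/2 · 1/2 = 1/4); r = 1/2 + 1/4 = 3/4.

0.75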